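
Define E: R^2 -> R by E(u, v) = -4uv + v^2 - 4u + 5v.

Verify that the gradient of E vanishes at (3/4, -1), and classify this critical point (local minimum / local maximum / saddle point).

∇E = (-4v - 4, -4u + 2v + 5); substituting (3/4, -1) gives ∇E = (0, 0), so (3/4, -1) is indeed a critical point.
The Hessian of E is constant: H = [[0, -4], [-4, 2]].
det(H) = 0·2 − (-4)² = -16.
Since det(H) < 0, H is indefinite and the critical point is a saddle point.

saddle point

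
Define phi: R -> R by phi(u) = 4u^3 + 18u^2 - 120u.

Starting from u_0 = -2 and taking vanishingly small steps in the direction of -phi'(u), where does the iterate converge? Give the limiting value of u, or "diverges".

phi'(u) = 12(u - 2)(u + 5), so phi'(-2) = -144.
Gradient descent moves in the -phi' direction, i.e. u is increasing.
The nearest critical point in that direction is u = 2, where phi'' = 84 > 0 (a local minimum). The iterate converges there.

2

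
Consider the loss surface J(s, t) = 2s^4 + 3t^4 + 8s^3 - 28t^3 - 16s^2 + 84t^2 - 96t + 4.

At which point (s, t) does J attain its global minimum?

(-4, 4)

J(s,t) separates as P(s) + Q(t) + 4, so its minimum is min P + min Q + 4.
P'(s) = 8s(s - 1)(s + 4) vanishes at s ∈ {-4, 0, 1}; Q'(t) = 12(t - 4)(t - 2)(t - 1) vanishes at t ∈ {1, 2, 4}.
Local minima of P (where P''>0): P(-4)=-256, P(1)=-6. Local minima of Q: Q(1)=-37, Q(4)=-64.
So the global minimum of J is P(-4) + Q(4) + 4 = -256 − 64 + 4 = -316, attained at (-4, 4).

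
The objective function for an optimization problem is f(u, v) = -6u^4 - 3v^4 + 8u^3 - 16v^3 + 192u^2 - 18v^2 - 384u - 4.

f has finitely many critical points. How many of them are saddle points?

4

f separates as a function of u plus a function of v, so ∇f=0 decouples.
∂f/∂u = -24(u - 4)(u - 1)(u + 4) = 0 at u ∈ {-4, 1, 4}; ∂f/∂v = -12v(v + 1)(v + 3) = 0 at v ∈ {-3, -1, 0}.
The Hessian is diagonal: diag(f_uu, f_vv). Second derivatives: f_uu(-4)=-960, f_uu(1)=360, f_uu(4)=-576; f_vv(-3)=-72, f_vv(-1)=24, f_vv(0)=-36.
Saddle points occur where the two diagonal entries have opposite signs: (-4, -1), (1, -3), (1, 0), (4, -1). Count: 4.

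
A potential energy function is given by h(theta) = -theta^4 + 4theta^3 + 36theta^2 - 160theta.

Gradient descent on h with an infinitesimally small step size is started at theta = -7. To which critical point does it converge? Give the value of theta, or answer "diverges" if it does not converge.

h'(theta) = -4(theta - 5)(theta - 2)(theta + 4), so h'(-7) = 1296.
Gradient descent moves in the -h' direction, i.e. theta is decreasing.
There is no critical point below theta=-7, and h' keeps the same sign, so the iterate runs off to −∞.

diverges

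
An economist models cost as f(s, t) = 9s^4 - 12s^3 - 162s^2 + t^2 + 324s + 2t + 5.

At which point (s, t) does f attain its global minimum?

f(s,t) separates as P(s) + Q(t) + 5, so its minimum is min P + min Q + 5.
P'(s) = 36(s - 3)(s - 1)(s + 3) vanishes at s ∈ {-3, 1, 3}; Q'(t) = 2(t + 1) vanishes at t ∈ {-1}.
Local minima of P (where P''>0): P(-3)=-1377, P(3)=-81. Local minima of Q: Q(-1)=-1.
So the global minimum of f is P(-3) + Q(-1) + 5 = -1377 − 1 + 5 = -1373, attained at (-3, -1).

(-3, -1)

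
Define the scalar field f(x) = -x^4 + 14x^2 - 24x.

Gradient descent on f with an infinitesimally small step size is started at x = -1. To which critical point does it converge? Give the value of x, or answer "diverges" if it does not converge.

f'(x) = -4(x - 2)(x - 1)(x + 3), so f'(-1) = -48.
Gradient descent moves in the -f' direction, i.e. x is increasing.
The nearest critical point in that direction is x = 1, where f'' = 16 > 0 (a local minimum). The iterate converges there.

1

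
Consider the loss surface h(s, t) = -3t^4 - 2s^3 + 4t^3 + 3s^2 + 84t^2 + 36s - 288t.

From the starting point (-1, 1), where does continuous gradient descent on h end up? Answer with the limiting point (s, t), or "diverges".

h is separable, so gradient descent decouples: s follows -∂h/∂s, t follows -∂h/∂t.
∂h/∂s = -6(s - 3)(s + 2); at s=-1 this is 24, so s decreases.
∂h/∂t = -12(t - 3)(t - 2)(t + 4); at t=1 this is -120, so t increases.
s converges to its nearest critical value -2 (a local min of the s-part); t converges to 2. The iterate converges to (-2, 2).

(-2, 2)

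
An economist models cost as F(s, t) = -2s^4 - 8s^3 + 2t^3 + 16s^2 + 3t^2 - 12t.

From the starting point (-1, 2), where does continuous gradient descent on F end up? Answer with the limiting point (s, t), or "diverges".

F is separable, so gradient descent decouples: s follows -∂F/∂s, t follows -∂F/∂t.
∂F/∂s = -8s(s - 1)(s + 4); at s=-1 this is -48, so s increases.
∂F/∂t = 6(t - 1)(t + 2); at t=2 this is 24, so t decreases.
s converges to its nearest critical value 0 (a local min of the s-part); t converges to 1. The iterate converges to (0, 1).

(0, 1)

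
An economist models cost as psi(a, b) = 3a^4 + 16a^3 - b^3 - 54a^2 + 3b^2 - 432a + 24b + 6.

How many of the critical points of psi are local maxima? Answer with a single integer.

1

psi separates as a function of a plus a function of b, so ∇psi=0 decouples.
∂psi/∂a = 12(a - 3)(a + 3)(a + 4) = 0 at a ∈ {-4, -3, 3}; ∂psi/∂b = -3(b - 4)(b + 2) = 0 at b ∈ {-2, 4}.
The Hessian is diagonal: diag(psi_aa, psi_bb). Second derivatives: psi_aa(-4)=84, psi_aa(-3)=-72, psi_aa(3)=504; psi_bb(-2)=18, psi_bb(4)=-18.
Local maxima occur where both diagonal entries negative: (-3, 4). Count: 1.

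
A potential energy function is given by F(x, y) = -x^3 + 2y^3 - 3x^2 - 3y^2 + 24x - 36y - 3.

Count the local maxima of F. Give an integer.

1

F separates as a function of x plus a function of y, so ∇F=0 decouples.
∂F/∂x = -3(x - 2)(x + 4) = 0 at x ∈ {-4, 2}; ∂F/∂y = 6(y - 3)(y + 2) = 0 at y ∈ {-2, 3}.
The Hessian is diagonal: diag(F_xx, F_yy). Second derivatives: F_xx(-4)=18, F_xx(2)=-18; F_yy(-2)=-30, F_yy(3)=30.
Local maxima occur where both diagonal entries negative: (2, -2). Count: 1.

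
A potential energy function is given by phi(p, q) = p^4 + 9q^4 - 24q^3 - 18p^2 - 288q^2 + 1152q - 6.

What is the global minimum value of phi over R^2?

-5463

phi(p,q) separates as A(p) + B(q) − 6, so its minimum is min A + min B − 6.
A'(p) = 4p(p - 3)(p + 3) vanishes at p ∈ {-3, 0, 3}; B'(q) = 36(q - 4)(q - 2)(q + 4) vanishes at q ∈ {-4, 2, 4}.
Local minima of A (where A''>0): A(-3)=-81, A(3)=-81. Local minima of B: B(-4)=-5376, B(4)=768.
So the global minimum of phi is A(-3) + B(-4) − 6 = -81 − 5376 − 6 = -5463, attained at (-3, -4).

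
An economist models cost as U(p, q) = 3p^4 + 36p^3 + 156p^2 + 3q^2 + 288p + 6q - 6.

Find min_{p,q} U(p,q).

U(p,q) separates as A(p) + B(q) − 6, so its minimum is min A + min B − 6.
A'(p) = 12(p + 2)(p + 3)(p + 4) vanishes at p ∈ {-4, -3, -2}; B'(q) = 6q + 6 vanishes at q ∈ {-1}.
Local minima of A (where A''>0): A(-4)=-192, A(-2)=-192. Local minima of B: B(-1)=-3.
So the global minimum of U is A(-4) + B(-1) − 6 = -192 − 3 − 6 = -201, attained at (-4, -1).

-201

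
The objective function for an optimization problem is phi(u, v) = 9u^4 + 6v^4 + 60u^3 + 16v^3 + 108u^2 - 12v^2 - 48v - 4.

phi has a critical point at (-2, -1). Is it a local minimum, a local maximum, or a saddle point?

local maximum

The mixed partial ∂²phi/∂u∂v is 0, so the Hessian at any point is diag(phi_uu, phi_vv) = diag(36(3u^2 + 10u + 6), 24(3v^2 + 4v - 1)).
At (-2, -1): H = diag(-72, -48).
Both eigenvalues are negative, so H is negative definite: a local maximum.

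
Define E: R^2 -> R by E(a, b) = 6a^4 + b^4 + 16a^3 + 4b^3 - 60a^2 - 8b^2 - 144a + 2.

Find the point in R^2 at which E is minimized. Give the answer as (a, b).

(2, -4)

E(a,b) separates as P(a) + Q(b) + 2, so its minimum is min P + min Q + 2.
P'(a) = 24(a - 2)(a + 1)(a + 3) vanishes at a ∈ {-3, -1, 2}; Q'(b) = 4b(b - 1)(b + 4) vanishes at b ∈ {-4, 0, 1}.
Local minima of P (where P''>0): P(-3)=-54, P(2)=-304. Local minima of Q: Q(-4)=-128, Q(1)=-3.
So the global minimum of E is P(2) + Q(-4) + 2 = -304 − 128 + 2 = -430, attained at (2, -4).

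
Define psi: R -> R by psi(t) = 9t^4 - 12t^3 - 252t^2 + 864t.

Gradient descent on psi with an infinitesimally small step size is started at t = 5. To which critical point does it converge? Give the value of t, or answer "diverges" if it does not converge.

3

psi'(t) = 36(t - 3)(t - 2)(t + 4), so psi'(5) = 1944.
Gradient descent moves in the -psi' direction, i.e. t is decreasing.
The nearest critical point in that direction is t = 3, where psi'' = 252 > 0 (a local minimum). The iterate converges there.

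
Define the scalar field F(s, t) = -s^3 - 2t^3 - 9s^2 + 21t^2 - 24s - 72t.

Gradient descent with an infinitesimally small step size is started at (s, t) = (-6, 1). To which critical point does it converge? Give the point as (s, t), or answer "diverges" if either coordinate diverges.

(-4, 3)

F is separable, so gradient descent decouples: s follows -∂F/∂s, t follows -∂F/∂t.
∂F/∂s = -3(s + 2)(s + 4); at s=-6 this is -24, so s increases.
∂F/∂t = -6(t - 4)(t - 3); at t=1 this is -36, so t increases.
s converges to its nearest critical value -4 (a local min of the s-part); t converges to 3. The iterate converges to (-4, 3).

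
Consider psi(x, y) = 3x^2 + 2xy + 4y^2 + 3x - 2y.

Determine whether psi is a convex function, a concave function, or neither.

psi is quadratic, so its Hessian is the constant matrix H = [[6, 2], [2, 8]].
det(H) = 44, tr(H) = 14.
det(H) > 0 and tr(H) > 0, so H is positive definite everywhere: convex.

convex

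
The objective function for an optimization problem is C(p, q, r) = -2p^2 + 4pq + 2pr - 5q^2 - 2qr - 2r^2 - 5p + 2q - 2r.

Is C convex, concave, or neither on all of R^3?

concave

C is quadratic, so its Hessian is the constant matrix H = [[-4, 4, 2], [4, -10, -2], [2, -2, -4]].
Leading principal minors: -4, 24, -72.
Signs alternate −, +, − ⇒ H ≺ 0 ⇒ concave.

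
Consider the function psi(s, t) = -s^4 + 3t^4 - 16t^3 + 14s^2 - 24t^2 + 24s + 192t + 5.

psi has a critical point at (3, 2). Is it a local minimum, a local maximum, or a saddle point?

local maximum

The mixed partial ∂²psi/∂s∂t is 0, so the Hessian at any point is diag(psi_ss, psi_tt) = diag(4(-3s^2 + 7), 12(3t^2 - 8t - 4)).
At (3, 2): H = diag(-80, -96).
Both eigenvalues are negative, so H is negative definite: a local maximum.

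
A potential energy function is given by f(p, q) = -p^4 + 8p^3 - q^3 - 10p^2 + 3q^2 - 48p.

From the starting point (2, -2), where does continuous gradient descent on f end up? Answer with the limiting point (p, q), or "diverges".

(3, 0)

f is separable, so gradient descent decouples: p follows -∂f/∂p, q follows -∂f/∂q.
∂f/∂p = -4(p - 4)(p - 3)(p + 1); at p=2 this is -24, so p increases.
∂f/∂q = -3q(q - 2); at q=-2 this is -24, so q increases.
p converges to its nearest critical value 3 (a local min of the p-part); q converges to 0. The iterate converges to (3, 0).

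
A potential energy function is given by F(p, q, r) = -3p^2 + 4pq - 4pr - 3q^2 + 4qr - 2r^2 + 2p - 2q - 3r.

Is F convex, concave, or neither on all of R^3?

concave

F is quadratic, so its Hessian is the constant matrix H = [[-6, 4, -4], [4, -6, 4], [-4, 4, -4]].
Leading principal minors: -6, 20, -16.
Signs alternate −, +, − ⇒ H ≺ 0 ⇒ concave.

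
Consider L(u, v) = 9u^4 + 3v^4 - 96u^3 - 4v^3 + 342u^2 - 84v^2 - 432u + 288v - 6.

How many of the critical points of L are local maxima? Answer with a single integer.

L separates as a function of u plus a function of v, so ∇L=0 decouples.
∂L/∂u = 36(u - 4)(u - 3)(u - 1) = 0 at u ∈ {1, 3, 4}; ∂L/∂v = 12(v - 3)(v - 2)(v + 4) = 0 at v ∈ {-4, 2, 3}.
The Hessian is diagonal: diag(L_uu, L_vv). Second derivatives: L_uu(1)=216, L_uu(3)=-72, L_uu(4)=108; L_vv(-4)=504, L_vv(2)=-72, L_vv(3)=84.
Local maxima occur where both diagonal entries negative: (3, 2). Count: 1.

1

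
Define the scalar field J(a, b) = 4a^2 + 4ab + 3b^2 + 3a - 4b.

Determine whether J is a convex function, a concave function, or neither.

J is quadratic, so its Hessian is the constant matrix H = [[8, 4], [4, 6]].
det(H) = 32, tr(H) = 14.
det(H) > 0 and tr(H) > 0, so H is positive definite everywhere: convex.

convex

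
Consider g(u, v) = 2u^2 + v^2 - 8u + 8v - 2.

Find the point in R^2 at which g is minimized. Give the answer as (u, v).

g(u,v) separates as P(u) + Q(v) − 2, so its minimum is min P + min Q − 2.
P'(u) = 4u - 8 vanishes at u ∈ {2}; Q'(v) = 2v + 8 vanishes at v ∈ {-4}.
Local minima of P (where P''>0): P(2)=-8. Local minima of Q: Q(-4)=-16.
So the global minimum of g is P(2) + Q(-4) − 2 = -8 − 16 − 2 = -26, attained at (2, -4).

(2, -4)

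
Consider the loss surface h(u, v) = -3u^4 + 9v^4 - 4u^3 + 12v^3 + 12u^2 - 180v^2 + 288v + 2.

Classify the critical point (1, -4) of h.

saddle point

The mixed partial ∂²h/∂u∂v is 0, so the Hessian at any point is diag(h_uu, h_vv) = diag(12(-3u^2 - 2u + 2), 36(3v^2 + 2v - 10)).
At (1, -4): H = diag(-36, 1080).
The eigenvalues have opposite signs, so H is indefinite: a saddle point.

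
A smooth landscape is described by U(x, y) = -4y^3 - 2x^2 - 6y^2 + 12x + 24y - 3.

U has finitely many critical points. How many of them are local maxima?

1

U separates as a function of x plus a function of y, so ∇U=0 decouples.
∂U/∂x = -4(x - 3) = 0 at x ∈ {3}; ∂U/∂y = -12(y - 1)(y + 2) = 0 at y ∈ {-2, 1}.
The Hessian is diagonal: diag(U_xx, U_yy). Second derivatives: U_xx(3)=-4; U_yy(-2)=36, U_yy(1)=-36.
Local maxima occur where both diagonal entries negative: (3, 1). Count: 1.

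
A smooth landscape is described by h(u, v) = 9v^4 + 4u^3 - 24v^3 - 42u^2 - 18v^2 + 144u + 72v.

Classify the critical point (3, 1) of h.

The mixed partial ∂²h/∂u∂v is 0, so the Hessian at any point is diag(h_uu, h_vv) = diag(12(2u - 7), 36(3v^2 - 4v - 1)).
At (3, 1): H = diag(-12, -72).
Both eigenvalues are negative, so H is negative definite: a local maximum.

local maximum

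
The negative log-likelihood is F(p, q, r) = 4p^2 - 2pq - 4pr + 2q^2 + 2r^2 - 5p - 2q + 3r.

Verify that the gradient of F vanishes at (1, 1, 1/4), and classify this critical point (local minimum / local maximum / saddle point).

∇F = (8p - 2q - 4r - 5, -2p + 4q - 2, -4p + 4r + 3); substituting (1, 1, 1/4) gives ∇F = (0, 0, 0), so (1, 1, 1/4) is indeed a critical point.
The Hessian is constant: H = [[8, -2, -4], [-2, 4, 0], [-4, 0, 4]].
Leading principal minors: Δ₁ = 8, Δ₂ = 28, Δ₃ = 48.
All leading minors are positive, so H is positive definite: a local minimum.

local minimum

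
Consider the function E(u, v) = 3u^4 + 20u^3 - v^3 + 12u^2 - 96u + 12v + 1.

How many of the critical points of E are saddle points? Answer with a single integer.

3

E separates as a function of u plus a function of v, so ∇E=0 decouples.
∂E/∂u = 12(u - 1)(u + 2)(u + 4) = 0 at u ∈ {-4, -2, 1}; ∂E/∂v = -3(v - 2)(v + 2) = 0 at v ∈ {-2, 2}.
The Hessian is diagonal: diag(E_uu, E_vv). Second derivatives: E_uu(-4)=120, E_uu(-2)=-72, E_uu(1)=180; E_vv(-2)=12, E_vv(2)=-12.
Saddle points occur where the two diagonal entries have opposite signs: (-4, 2), (-2, -2), (1, 2). Count: 3.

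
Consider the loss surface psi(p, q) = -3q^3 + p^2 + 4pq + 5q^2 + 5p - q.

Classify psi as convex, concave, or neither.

The term -3q^3 is cubic, so the Hessian is not constant.
∂²psi/∂q² = -18q + 10, which takes both signs as q varies (negative for sufficiently large q). A diagonal entry of the Hessian changing sign means the Hessian is neither positive- nor negative-semidefinite on all of R^2.

neither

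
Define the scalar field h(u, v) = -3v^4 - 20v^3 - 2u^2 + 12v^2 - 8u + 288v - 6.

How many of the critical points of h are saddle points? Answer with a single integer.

1

h separates as a function of u plus a function of v, so ∇h=0 decouples.
∂h/∂u = -4(u + 2) = 0 at u ∈ {-2}; ∂h/∂v = -12(v - 2)(v + 3)(v + 4) = 0 at v ∈ {-4, -3, 2}.
The Hessian is diagonal: diag(h_uu, h_vv). Second derivatives: h_uu(-2)=-4; h_vv(-4)=-72, h_vv(-3)=60, h_vv(2)=-360.
Saddle points occur where the two diagonal entries have opposite signs: (-2, -3). Count: 1.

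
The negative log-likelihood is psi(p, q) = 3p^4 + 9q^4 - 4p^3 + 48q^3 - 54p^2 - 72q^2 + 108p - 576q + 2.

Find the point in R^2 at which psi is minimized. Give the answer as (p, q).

(-3, 2)

psi(p,q) separates as A(p) + B(q) + 2, so its minimum is min A + min B + 2.
A'(p) = 12(p - 3)(p - 1)(p + 3) vanishes at p ∈ {-3, 1, 3}; B'(q) = 36(q - 2)(q + 2)(q + 4) vanishes at q ∈ {-4, -2, 2}.
Local minima of A (where A''>0): A(-3)=-459, A(3)=-27. Local minima of B: B(-4)=384, B(2)=-912.
So the global minimum of psi is A(-3) + B(2) + 2 = -459 − 912 + 2 = -1369, attained at (-3, 2).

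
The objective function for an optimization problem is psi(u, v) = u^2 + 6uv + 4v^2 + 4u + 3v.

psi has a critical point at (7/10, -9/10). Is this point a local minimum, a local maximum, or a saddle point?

The Hessian of psi is constant: H = [[2, 6], [6, 8]].
det(H) = 2·8 − 6² = -20.
Since det(H) < 0, H is indefinite and the critical point is a saddle point.

saddle point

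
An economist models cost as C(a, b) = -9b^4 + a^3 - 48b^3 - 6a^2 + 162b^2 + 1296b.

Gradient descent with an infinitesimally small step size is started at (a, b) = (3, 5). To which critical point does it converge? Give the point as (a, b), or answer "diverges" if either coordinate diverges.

diverges

C is separable, so gradient descent decouples: a follows -∂C/∂a, b follows -∂C/∂b.
∂C/∂a = 3a(a - 4); at a=3 this is -9, so a increases.
∂C/∂b = -36(b - 3)(b + 3)(b + 4); at b=5 this is -5184, so b increases.
The b-coordinate has no critical point in that direction and runs off to infinity.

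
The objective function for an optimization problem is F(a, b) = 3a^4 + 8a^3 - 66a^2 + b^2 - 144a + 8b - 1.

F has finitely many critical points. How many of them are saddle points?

F separates as a function of a plus a function of b, so ∇F=0 decouples.
∂F/∂a = 12(a - 3)(a + 1)(a + 4) = 0 at a ∈ {-4, -1, 3}; ∂F/∂b = 2(b + 4) = 0 at b ∈ {-4}.
The Hessian is diagonal: diag(F_aa, F_bb). Second derivatives: F_aa(-4)=252, F_aa(-1)=-144, F_aa(3)=336; F_bb(-4)=2.
Saddle points occur where the two diagonal entries have opposite signs: (-1, -4). Count: 1.

1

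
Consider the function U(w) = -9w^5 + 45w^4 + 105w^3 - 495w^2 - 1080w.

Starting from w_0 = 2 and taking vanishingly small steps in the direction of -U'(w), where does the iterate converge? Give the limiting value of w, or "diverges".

3

U'(w) = -45(w - 4)(w - 3)(w + 1)(w + 2), so U'(2) = -1080.
Gradient descent moves in the -U' direction, i.e. w is increasing.
The nearest critical point in that direction is w = 3, where U'' = 900 > 0 (a local minimum). The iterate converges there.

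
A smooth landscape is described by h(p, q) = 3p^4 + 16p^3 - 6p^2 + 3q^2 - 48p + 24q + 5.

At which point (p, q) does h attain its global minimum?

h(p,q) separates as A(p) + B(q) + 5, so its minimum is min A + min B + 5.
A'(p) = 12(p - 1)(p + 1)(p + 4) vanishes at p ∈ {-4, -1, 1}; B'(q) = 6q + 24 vanishes at q ∈ {-4}.
Local minima of A (where A''>0): A(-4)=-160, A(1)=-35. Local minima of B: B(-4)=-48.
So the global minimum of h is A(-4) + B(-4) + 5 = -160 − 48 + 5 = -203, attained at (-4, -4).

(-4, -4)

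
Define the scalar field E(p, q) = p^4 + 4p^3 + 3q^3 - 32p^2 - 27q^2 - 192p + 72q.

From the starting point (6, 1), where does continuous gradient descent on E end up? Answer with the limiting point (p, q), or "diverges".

E is separable, so gradient descent decouples: p follows -∂E/∂p, q follows -∂E/∂q.
∂E/∂p = 4(p - 4)(p + 3)(p + 4); at p=6 this is 720, so p decreases.
∂E/∂q = 9(q - 4)(q - 2); at q=1 this is 27, so q decreases.
The q-coordinate has no critical point in that direction and runs off to infinity.

diverges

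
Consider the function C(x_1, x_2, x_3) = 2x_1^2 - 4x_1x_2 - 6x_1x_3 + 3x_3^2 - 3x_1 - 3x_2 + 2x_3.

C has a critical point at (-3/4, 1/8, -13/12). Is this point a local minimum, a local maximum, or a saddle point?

saddle point

The Hessian is constant: H = [[4, -4, -6], [-4, 0, 0], [-6, 0, 6]].
Leading principal minors: Δ₁ = 4, Δ₂ = -16, Δ₃ = -96.
The minors fit neither the all-positive nor the alternating-sign pattern, so H is indefinite: a saddle point.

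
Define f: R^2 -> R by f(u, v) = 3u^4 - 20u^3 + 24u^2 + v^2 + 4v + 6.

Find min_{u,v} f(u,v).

-126

f(u,v) separates as P(u) + Q(v) + 6, so its minimum is min P + min Q + 6.
P'(u) = 12u(u - 4)(u - 1) vanishes at u ∈ {0, 1, 4}; Q'(v) = 2v + 4 vanishes at v ∈ {-2}.
Local minima of P (where P''>0): P(0)=0, P(4)=-128. Local minima of Q: Q(-2)=-4.
So the global minimum of f is P(4) + Q(-2) + 6 = -128 − 4 + 6 = -126, attained at (4, -2).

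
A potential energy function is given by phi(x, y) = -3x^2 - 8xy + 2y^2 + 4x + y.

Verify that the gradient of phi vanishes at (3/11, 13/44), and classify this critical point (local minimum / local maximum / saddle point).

saddle point

∇phi = (-6x - 8y + 4, -8x + 4y + 1); substituting (3/11, 13/44) gives ∇phi = (0, 0), so (3/11, 13/44) is indeed a critical point.
The Hessian of phi is constant: H = [[-6, -8], [-8, 4]].
det(H) = (-6)·4 − (-8)² = -88.
Since det(H) < 0, H is indefinite and the critical point is a saddle point.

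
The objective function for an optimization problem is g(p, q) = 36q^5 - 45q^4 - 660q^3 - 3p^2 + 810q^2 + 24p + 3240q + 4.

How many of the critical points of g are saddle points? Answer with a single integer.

g separates as a function of p plus a function of q, so ∇g=0 decouples.
∂g/∂p = -6(p - 4) = 0 at p ∈ {4}; ∂g/∂q = 180(q - 3)(q - 2)(q + 1)(q + 3) = 0 at q ∈ {-3, -1, 2, 3}.
The Hessian is diagonal: diag(g_pp, g_qq). Second derivatives: g_pp(4)=-6; g_qq(-3)=-10800, g_qq(-1)=4320, g_qq(2)=-2700, g_qq(3)=4320.
Saddle points occur where the two diagonal entries have opposite signs: (4, -1), (4, 3). Count: 2.

2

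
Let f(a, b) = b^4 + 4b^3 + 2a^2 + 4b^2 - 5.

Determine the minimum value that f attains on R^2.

f(a,b) separates as P(a) + Q(b) − 5, so its minimum is min P + min Q − 5.
P'(a) = 4a vanishes at a ∈ {0}; Q'(b) = 4b(b + 1)(b + 2) vanishes at b ∈ {-2, -1, 0}.
Local minima of P (where P''>0): P(0)=0. Local minima of Q: Q(-2)=0, Q(0)=0.
So the global minimum of f is P(0) + Q(-2) − 5 = 0 + 0 − 5 = -5, attained at (0, -2).

-5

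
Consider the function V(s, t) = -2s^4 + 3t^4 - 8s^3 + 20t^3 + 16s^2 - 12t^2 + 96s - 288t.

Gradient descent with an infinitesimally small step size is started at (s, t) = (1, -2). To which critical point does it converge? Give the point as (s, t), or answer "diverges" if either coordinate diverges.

(-2, 2)

V is separable, so gradient descent decouples: s follows -∂V/∂s, t follows -∂V/∂t.
∂V/∂s = -8(s - 2)(s + 2)(s + 3); at s=1 this is 96, so s decreases.
∂V/∂t = 12(t - 2)(t + 3)(t + 4); at t=-2 this is -96, so t increases.
s converges to its nearest critical value -2 (a local min of the s-part); t converges to 2. The iterate converges to (-2, 2).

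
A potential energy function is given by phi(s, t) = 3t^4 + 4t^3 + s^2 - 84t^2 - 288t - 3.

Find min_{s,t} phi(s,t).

phi(s,t) separates as P(s) + Q(t) − 3, so its minimum is min P + min Q − 3.
P'(s) = 2s vanishes at s ∈ {0}; Q'(t) = 12(t - 4)(t + 2)(t + 3) vanishes at t ∈ {-3, -2, 4}.
Local minima of P (where P''>0): P(0)=0. Local minima of Q: Q(-3)=243, Q(4)=-1472.
So the global minimum of phi is P(0) + Q(4) − 3 = 0 − 1472 − 3 = -1475, attained at (0, 4).

-1475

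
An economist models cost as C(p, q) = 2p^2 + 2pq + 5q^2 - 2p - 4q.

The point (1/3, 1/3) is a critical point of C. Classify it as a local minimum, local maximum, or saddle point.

local minimum

The Hessian of C is constant: H = [[4, 2], [2, 10]].
det(H) = 4·10 − 2² = 36.
det(H) > 0 and tr(H) = 14 > 0, so H is positive definite and the point is a local minimum.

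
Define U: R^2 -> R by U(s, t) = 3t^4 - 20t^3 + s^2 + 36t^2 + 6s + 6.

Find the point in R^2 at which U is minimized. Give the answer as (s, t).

U(s,t) separates as P(s) + Q(t) + 6, so its minimum is min P + min Q + 6.
P'(s) = 2s + 6 vanishes at s ∈ {-3}; Q'(t) = 12t(t - 3)(t - 2) vanishes at t ∈ {0, 2, 3}.
Local minima of P (where P''>0): P(-3)=-9. Local minima of Q: Q(0)=0, Q(3)=27.
So the global minimum of U is P(-3) + Q(0) + 6 = -9 + 0 + 6 = -3, attained at (-3, 0).

(-3, 0)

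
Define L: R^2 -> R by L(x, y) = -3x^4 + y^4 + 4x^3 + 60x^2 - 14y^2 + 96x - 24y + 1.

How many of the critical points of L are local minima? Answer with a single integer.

2

L separates as a function of x plus a function of y, so ∇L=0 decouples.
∂L/∂x = -12(x - 4)(x + 1)(x + 2) = 0 at x ∈ {-2, -1, 4}; ∂L/∂y = 4(y - 3)(y + 1)(y + 2) = 0 at y ∈ {-2, -1, 3}.
The Hessian is diagonal: diag(L_xx, L_yy). Second derivatives: L_xx(-2)=-72, L_xx(-1)=60, L_xx(4)=-360; L_yy(-2)=20, L_yy(-1)=-16, L_yy(3)=80.
Local minima occur where both diagonal entries positive: (-1, -2), (-1, 3). Count: 2.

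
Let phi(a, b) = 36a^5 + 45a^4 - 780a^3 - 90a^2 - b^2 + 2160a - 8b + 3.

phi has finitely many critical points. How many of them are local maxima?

2

phi separates as a function of a plus a function of b, so ∇phi=0 decouples.
∂phi/∂a = 180(a - 3)(a - 1)(a + 1)(a + 4) = 0 at a ∈ {-4, -1, 1, 3}; ∂phi/∂b = -2(b + 4) = 0 at b ∈ {-4}.
The Hessian is diagonal: diag(phi_aa, phi_bb). Second derivatives: phi_aa(-4)=-18900, phi_aa(-1)=4320, phi_aa(1)=-3600, phi_aa(3)=10080; phi_bb(-4)=-2.
Local maxima occur where both diagonal entries negative: (-4, -4), (1, -4). Count: 2.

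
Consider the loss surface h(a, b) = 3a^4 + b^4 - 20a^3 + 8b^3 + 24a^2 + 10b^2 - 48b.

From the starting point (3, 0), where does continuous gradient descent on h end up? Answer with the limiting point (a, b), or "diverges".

h is separable, so gradient descent decouples: a follows -∂h/∂a, b follows -∂h/∂b.
∂h/∂a = 12a(a - 4)(a - 1); at a=3 this is -72, so a increases.
∂h/∂b = 4(b - 1)(b + 3)(b + 4); at b=0 this is -48, so b increases.
a converges to its nearest critical value 4 (a local min of the a-part); b converges to 1. The iterate converges to (4, 1).

(4, 1)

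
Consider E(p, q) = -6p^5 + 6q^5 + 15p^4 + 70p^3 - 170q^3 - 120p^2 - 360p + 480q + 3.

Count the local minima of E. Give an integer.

E separates as a function of p plus a function of q, so ∇E=0 decouples.
∂E/∂p = -30(p - 3)(p - 2)(p + 1)(p + 2) = 0 at p ∈ {-2, -1, 2, 3}; ∂E/∂q = 30(q - 4)(q - 1)(q + 1)(q + 4) = 0 at q ∈ {-4, -1, 1, 4}.
The Hessian is diagonal: diag(E_pp, E_qq). Second derivatives: E_pp(-2)=600, E_pp(-1)=-360, E_pp(2)=360, E_pp(3)=-600; E_qq(-4)=-3600, E_qq(-1)=900, E_qq(1)=-900, E_qq(4)=3600.
Local minima occur where both diagonal entries positive: (-2, -1), (-2, 4), (2, -1), (2, 4). Count: 4.

4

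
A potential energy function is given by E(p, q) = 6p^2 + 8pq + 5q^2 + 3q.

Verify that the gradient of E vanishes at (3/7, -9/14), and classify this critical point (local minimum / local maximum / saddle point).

local minimum

∇E = (12p + 8q, 8p + 10q + 3); substituting (3/7, -9/14) gives ∇E = (0, 0), so (3/7, -9/14) is indeed a critical point.
The Hessian of E is constant: H = [[12, 8], [8, 10]].
det(H) = 12·10 − 8² = 56.
det(H) > 0 and tr(H) = 22 > 0, so H is positive definite and the point is a local minimum.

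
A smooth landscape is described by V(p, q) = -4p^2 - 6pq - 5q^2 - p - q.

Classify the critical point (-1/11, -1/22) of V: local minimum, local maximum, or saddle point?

The Hessian of V is constant: H = [[-8, -6], [-6, -10]].
det(H) = (-8)·(-10) − (-6)² = 44.
det(H) > 0 and tr(H) = -18 < 0, so H is negative definite and the point is a local maximum.

local maximum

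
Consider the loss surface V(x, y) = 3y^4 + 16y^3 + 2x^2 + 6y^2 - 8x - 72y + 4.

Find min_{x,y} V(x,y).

-51

V(x,y) separates as P(x) + Q(y) + 4, so its minimum is min P + min Q + 4.
P'(x) = 4x - 8 vanishes at x ∈ {2}; Q'(y) = 12(y - 1)(y + 2)(y + 3) vanishes at y ∈ {-3, -2, 1}.
Local minima of P (where P''>0): P(2)=-8. Local minima of Q: Q(-3)=81, Q(1)=-47.
So the global minimum of V is P(2) + Q(1) + 4 = -8 − 47 + 4 = -51, attained at (2, 1).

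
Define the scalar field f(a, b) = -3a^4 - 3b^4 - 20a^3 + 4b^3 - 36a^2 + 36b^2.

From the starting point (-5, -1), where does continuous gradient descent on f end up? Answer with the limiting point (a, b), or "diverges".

diverges

f is separable, so gradient descent decouples: a follows -∂f/∂a, b follows -∂f/∂b.
∂f/∂a = -12a(a + 2)(a + 3); at a=-5 this is 360, so a decreases.
∂f/∂b = -12b(b - 3)(b + 2); at b=-1 this is -48, so b increases.
The a-coordinate has no critical point in that direction and runs off to infinity.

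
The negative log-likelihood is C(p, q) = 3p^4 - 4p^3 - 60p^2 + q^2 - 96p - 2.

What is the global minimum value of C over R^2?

C(p,q) separates as A(p) + B(q) − 2, so its minimum is min A + min B − 2.
A'(p) = 12(p - 4)(p + 1)(p + 2) vanishes at p ∈ {-2, -1, 4}; B'(q) = 2q vanishes at q ∈ {0}.
Local minima of A (where A''>0): A(-2)=32, A(4)=-832. Local minima of B: B(0)=0.
So the global minimum of C is A(4) + B(0) − 2 = -832 + 0 − 2 = -834, attained at (4, 0).

-834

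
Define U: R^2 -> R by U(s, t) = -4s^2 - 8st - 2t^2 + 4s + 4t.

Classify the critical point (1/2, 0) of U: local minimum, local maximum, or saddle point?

The Hessian of U is constant: H = [[-8, -8], [-8, -4]].
det(H) = (-8)·(-4) − (-8)² = -32.
Since det(H) < 0, H is indefinite and the critical point is a saddle point.

saddle point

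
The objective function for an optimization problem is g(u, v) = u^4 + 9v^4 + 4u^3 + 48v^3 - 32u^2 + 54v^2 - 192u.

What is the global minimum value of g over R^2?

g(u,v) separates as P(u) + Q(v), so its minimum is min P + min Q.
P'(u) = 4(u - 4)(u + 3)(u + 4) vanishes at u ∈ {-4, -3, 4}; Q'(v) = 36v(v + 1)(v + 3) vanishes at v ∈ {-3, -1, 0}.
Local minima of P (where P''>0): P(-4)=256, P(4)=-768. Local minima of Q: Q(-3)=-81, Q(0)=0.
So the global minimum of g is P(4) + Q(-3) = -768 − 81 = -849, attained at (4, -3).

-849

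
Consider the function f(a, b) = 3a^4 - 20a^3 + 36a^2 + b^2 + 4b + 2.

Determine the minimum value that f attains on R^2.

f(a,b) separates as P(a) + Q(b) + 2, so its minimum is min P + min Q + 2.
P'(a) = 12a(a - 3)(a - 2) vanishes at a ∈ {0, 2, 3}; Q'(b) = 2b + 4 vanishes at b ∈ {-2}.
Local minima of P (where P''>0): P(0)=0, P(3)=27. Local minima of Q: Q(-2)=-4.
So the global minimum of f is P(0) + Q(-2) + 2 = 0 − 4 + 2 = -2, attained at (0, -2).

-2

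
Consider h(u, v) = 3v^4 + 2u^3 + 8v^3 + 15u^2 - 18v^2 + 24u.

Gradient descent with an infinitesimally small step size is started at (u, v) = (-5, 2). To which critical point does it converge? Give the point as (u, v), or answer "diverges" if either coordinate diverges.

diverges

h is separable, so gradient descent decouples: u follows -∂h/∂u, v follows -∂h/∂v.
∂h/∂u = 6(u + 1)(u + 4); at u=-5 this is 24, so u decreases.
∂h/∂v = 12v(v - 1)(v + 3); at v=2 this is 120, so v decreases.
The u-coordinate has no critical point in that direction and runs off to infinity.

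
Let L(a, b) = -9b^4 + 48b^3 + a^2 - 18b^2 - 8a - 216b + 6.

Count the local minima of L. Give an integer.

L separates as a function of a plus a function of b, so ∇L=0 decouples.
∂L/∂a = 2(a - 4) = 0 at a ∈ {4}; ∂L/∂b = -36(b - 3)(b - 2)(b + 1) = 0 at b ∈ {-1, 2, 3}.
The Hessian is diagonal: diag(L_aa, L_bb). Second derivatives: L_aa(4)=2; L_bb(-1)=-432, L_bb(2)=108, L_bb(3)=-144.
Local minima occur where both diagonal entries positive: (4, 2). Count: 1.

1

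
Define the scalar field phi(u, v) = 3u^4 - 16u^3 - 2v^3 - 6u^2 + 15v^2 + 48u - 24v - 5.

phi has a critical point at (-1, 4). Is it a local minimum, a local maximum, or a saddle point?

saddle point

The mixed partial ∂²phi/∂u∂v is 0, so the Hessian at any point is diag(phi_uu, phi_vv) = diag(12(3u^2 - 8u - 1), 6(-2v + 5)).
At (-1, 4): H = diag(120, -18).
The eigenvalues have opposite signs, so H is indefinite: a saddle point.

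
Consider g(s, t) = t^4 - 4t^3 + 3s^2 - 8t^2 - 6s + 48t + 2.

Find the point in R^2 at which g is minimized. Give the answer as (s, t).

(1, -2)

g(s,t) separates as P(s) + Q(t) + 2, so its minimum is min P + min Q + 2.
P'(s) = 6s - 6 vanishes at s ∈ {1}; Q'(t) = 4(t - 3)(t - 2)(t + 2) vanishes at t ∈ {-2, 2, 3}.
Local minima of P (where P''>0): P(1)=-3. Local minima of Q: Q(-2)=-80, Q(3)=45.
So the global minimum of g is P(1) + Q(-2) + 2 = -3 − 80 + 2 = -81, attained at (1, -2).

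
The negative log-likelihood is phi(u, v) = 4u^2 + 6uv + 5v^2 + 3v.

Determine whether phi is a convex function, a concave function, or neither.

convex

phi is quadratic, so its Hessian is the constant matrix H = [[8, 6], [6, 10]].
det(H) = 44, tr(H) = 18.
det(H) > 0 and tr(H) > 0, so H is positive definite everywhere: convex.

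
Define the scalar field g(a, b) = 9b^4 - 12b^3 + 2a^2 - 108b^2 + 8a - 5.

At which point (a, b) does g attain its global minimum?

g(a,b) separates as P(a) + Q(b) − 5, so its minimum is min P + min Q − 5.
P'(a) = 4a + 8 vanishes at a ∈ {-2}; Q'(b) = 36b(b - 3)(b + 2) vanishes at b ∈ {-2, 0, 3}.
Local minima of P (where P''>0): P(-2)=-8. Local minima of Q: Q(-2)=-192, Q(3)=-567.
So the global minimum of g is P(-2) + Q(3) − 5 = -8 − 567 − 5 = -580, attained at (-2, 3).

(-2, 3)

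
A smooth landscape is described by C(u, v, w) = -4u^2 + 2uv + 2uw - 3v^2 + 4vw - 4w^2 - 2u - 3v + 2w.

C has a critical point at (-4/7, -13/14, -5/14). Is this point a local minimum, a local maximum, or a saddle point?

The Hessian is constant: H = [[-8, 2, 2], [2, -6, 4], [2, 4, -8]].
Leading principal minors: Δ₁ = -8, Δ₂ = 44, Δ₃ = -168.
The minors alternate sign starting negative (−, +, −), so H is negative definite: a local maximum.

local maximum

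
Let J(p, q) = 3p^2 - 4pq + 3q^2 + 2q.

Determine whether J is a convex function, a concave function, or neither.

J is quadratic, so its Hessian is the constant matrix H = [[6, -4], [-4, 6]].
det(H) = 20, tr(H) = 12.
det(H) > 0 and tr(H) > 0, so H is positive definite everywhere: convex.

convex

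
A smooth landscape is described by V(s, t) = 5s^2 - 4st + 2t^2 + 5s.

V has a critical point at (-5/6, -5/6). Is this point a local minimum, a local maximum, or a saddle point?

The Hessian of V is constant: H = [[10, -4], [-4, 4]].
det(H) = 10·4 − (-4)² = 24.
det(H) > 0 and tr(H) = 14 > 0, so H is positive definite and the point is a local minimum.

local minimum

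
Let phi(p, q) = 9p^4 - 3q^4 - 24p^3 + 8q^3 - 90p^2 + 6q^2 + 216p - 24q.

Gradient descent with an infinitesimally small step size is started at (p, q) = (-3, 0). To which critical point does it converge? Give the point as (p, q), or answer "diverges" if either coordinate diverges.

(-2, 1)

phi is separable, so gradient descent decouples: p follows -∂phi/∂p, q follows -∂phi/∂q.
∂phi/∂p = 36(p - 3)(p - 1)(p + 2); at p=-3 this is -864, so p increases.
∂phi/∂q = -12(q - 2)(q - 1)(q + 1); at q=0 this is -24, so q increases.
p converges to its nearest critical value -2 (a local min of the p-part); q converges to 1. The iterate converges to (-2, 1).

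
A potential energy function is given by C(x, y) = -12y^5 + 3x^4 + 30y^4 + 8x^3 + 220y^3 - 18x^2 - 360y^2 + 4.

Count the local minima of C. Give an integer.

4

C separates as a function of x plus a function of y, so ∇C=0 decouples.
∂C/∂x = 12x(x - 1)(x + 3) = 0 at x ∈ {-3, 0, 1}; ∂C/∂y = -60y(y - 4)(y - 1)(y + 3) = 0 at y ∈ {-3, 0, 1, 4}.
The Hessian is diagonal: diag(C_xx, C_yy). Second derivatives: C_xx(-3)=144, C_xx(0)=-36, C_xx(1)=48; C_yy(-3)=5040, C_yy(0)=-720, C_yy(1)=720, C_yy(4)=-5040.
Local minima occur where both diagonal entries positive: (-3, -3), (-3, 1), (1, -3), (1, 1). Count: 4.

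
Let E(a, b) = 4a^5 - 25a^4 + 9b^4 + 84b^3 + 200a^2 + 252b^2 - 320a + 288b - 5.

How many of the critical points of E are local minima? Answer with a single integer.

4

E separates as a function of a plus a function of b, so ∇E=0 decouples.
∂E/∂a = 20(a - 4)(a - 2)(a - 1)(a + 2) = 0 at a ∈ {-2, 1, 2, 4}; ∂E/∂b = 36(b + 1)(b + 2)(b + 4) = 0 at b ∈ {-4, -2, -1}.
The Hessian is diagonal: diag(E_aa, E_bb). Second derivatives: E_aa(-2)=-1440, E_aa(1)=180, E_aa(2)=-160, E_aa(4)=720; E_bb(-4)=216, E_bb(-2)=-72, E_bb(-1)=108.
Local minima occur where both diagonal entries positive: (1, -4), (1, -1), (4, -4), (4, -1). Count: 4.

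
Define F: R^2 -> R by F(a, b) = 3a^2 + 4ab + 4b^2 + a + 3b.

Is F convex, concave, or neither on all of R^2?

F is quadratic, so its Hessian is the constant matrix H = [[6, 4], [4, 8]].
det(H) = 32, tr(H) = 14.
det(H) > 0 and tr(H) > 0, so H is positive definite everywhere: convex.

convex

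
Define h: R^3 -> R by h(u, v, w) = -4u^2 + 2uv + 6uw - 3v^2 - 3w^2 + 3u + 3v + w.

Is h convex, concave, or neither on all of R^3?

concave

h is quadratic, so its Hessian is the constant matrix H = [[-8, 2, 6], [2, -6, 0], [6, 0, -6]].
Leading principal minors: -8, 44, -48.
Signs alternate −, +, − ⇒ H ≺ 0 ⇒ concave.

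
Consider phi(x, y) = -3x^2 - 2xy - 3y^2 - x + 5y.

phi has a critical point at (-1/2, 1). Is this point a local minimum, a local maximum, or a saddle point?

The Hessian of phi is constant: H = [[-6, -2], [-2, -6]].
det(H) = (-6)·(-6) − (-2)² = 32.
det(H) > 0 and tr(H) = -12 < 0, so H is negative definite and the point is a local maximum.

local maximum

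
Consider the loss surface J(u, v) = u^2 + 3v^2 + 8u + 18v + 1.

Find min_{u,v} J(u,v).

J(u,v) separates as P(u) + Q(v) + 1, so its minimum is min P + min Q + 1.
P'(u) = 2u + 8 vanishes at u ∈ {-4}; Q'(v) = 6v + 18 vanishes at v ∈ {-3}.
Local minima of P (where P''>0): P(-4)=-16. Local minima of Q: Q(-3)=-27.
So the global minimum of J is P(-4) + Q(-3) + 1 = -16 − 27 + 1 = -42, attained at (-4, -3).

-42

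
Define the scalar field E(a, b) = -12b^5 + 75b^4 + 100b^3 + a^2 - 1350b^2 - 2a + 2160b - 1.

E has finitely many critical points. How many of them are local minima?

E separates as a function of a plus a function of b, so ∇E=0 decouples.
∂E/∂a = 2(a - 1) = 0 at a ∈ {1}; ∂E/∂b = -60(b - 4)(b - 3)(b - 1)(b + 3) = 0 at b ∈ {-3, 1, 3, 4}.
The Hessian is diagonal: diag(E_aa, E_bb). Second derivatives: E_aa(1)=2; E_bb(-3)=10080, E_bb(1)=-1440, E_bb(3)=720, E_bb(4)=-1260.
Local minima occur where both diagonal entries positive: (1, -3), (1, 3). Count: 2.

2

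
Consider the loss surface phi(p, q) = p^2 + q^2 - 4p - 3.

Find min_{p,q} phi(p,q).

phi(p,q) separates as A(p) + B(q) − 3, so its minimum is min A + min B − 3.
A'(p) = 2p - 4 vanishes at p ∈ {2}; B'(q) = 2q vanishes at q ∈ {0}.
Local minima of A (where A''>0): A(2)=-4. Local minima of B: B(0)=0.
So the global minimum of phi is A(2) + B(0) − 3 = -4 + 0 − 3 = -7, attained at (2, 0).

-7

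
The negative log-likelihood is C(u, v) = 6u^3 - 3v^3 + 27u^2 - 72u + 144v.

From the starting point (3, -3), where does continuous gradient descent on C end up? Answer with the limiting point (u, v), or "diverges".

(1, -4)

C is separable, so gradient descent decouples: u follows -∂C/∂u, v follows -∂C/∂v.
∂C/∂u = 18(u - 1)(u + 4); at u=3 this is 252, so u decreases.
∂C/∂v = -9(v - 4)(v + 4); at v=-3 this is 63, so v decreases.
u converges to its nearest critical value 1 (a local min of the u-part); v converges to -4. The iterate converges to (1, -4).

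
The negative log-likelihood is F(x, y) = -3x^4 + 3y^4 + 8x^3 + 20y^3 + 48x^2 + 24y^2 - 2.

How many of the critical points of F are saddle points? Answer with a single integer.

5

F separates as a function of x plus a function of y, so ∇F=0 decouples.
∂F/∂x = -12x(x - 4)(x + 2) = 0 at x ∈ {-2, 0, 4}; ∂F/∂y = 12y(y + 1)(y + 4) = 0 at y ∈ {-4, -1, 0}.
The Hessian is diagonal: diag(F_xx, F_yy). Second derivatives: F_xx(-2)=-144, F_xx(0)=96, F_xx(4)=-288; F_yy(-4)=144, F_yy(-1)=-36, F_yy(0)=48.
Saddle points occur where the two diagonal entries have opposite signs: (-2, -4), (-2, 0), (0, -1), (4, -4), (4, 0). Count: 5.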